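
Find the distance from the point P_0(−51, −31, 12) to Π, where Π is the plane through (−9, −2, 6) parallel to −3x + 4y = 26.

2

Parallel planes share the normal n = (−3, 4, 0); since (−9, −2, 6) lies on the plane, its equation is −3x + 4y = 19.
Then n·(−51, −31, 12) − 19 = 10.
|n| = √(9 + 16 + 0) = 5, so the distance is |10|/5 = 2.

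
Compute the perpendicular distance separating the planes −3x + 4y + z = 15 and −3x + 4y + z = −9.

With common normal n = (−3, 4, 1) (|n| = √26), the distance is |15 − (-9)|/|n| = 24/√26.

24/√26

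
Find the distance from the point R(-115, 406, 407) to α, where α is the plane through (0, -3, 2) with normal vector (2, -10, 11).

The plane has equation n·(r − (0, -3, 2)) = 0, i.e. n·r = 52.
n = (2, -10, 11); n·P − 52 = 135; |n| = 15; distance = 135/15 = 9.

9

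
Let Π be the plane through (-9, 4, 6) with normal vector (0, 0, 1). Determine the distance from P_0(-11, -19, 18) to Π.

The plane has equation n·(r − (-9, 4, 6)) = 0, i.e. n·r = 6.
d = |1·18 − 6| / √(0 + 0 + 1) = |12| / 1 = 12.

12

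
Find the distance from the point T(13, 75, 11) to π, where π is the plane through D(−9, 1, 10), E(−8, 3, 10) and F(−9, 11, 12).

DE = (1, 2, 0) and DF = (0, 10, 2), so a normal is n = DE × DF = (4, −2, 10).
Then n·(13, 75, 11) − 62 = −50.
|n| = √(16 + 4 + 100) = 2√30, so the distance is |-50|/(2√30) = 5√30/6.

25/√30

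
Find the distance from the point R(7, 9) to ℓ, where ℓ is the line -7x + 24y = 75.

92/25

The normal to the line is n = (-7, 24) with |n| = 25.
|n·R − 75| = |167 − 75| = 92, so the distance is 92/25.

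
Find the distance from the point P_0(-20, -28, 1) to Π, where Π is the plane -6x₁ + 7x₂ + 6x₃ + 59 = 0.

Normal vector n = (-6, 7, 6), and n·(-20, -28, 1) - (-59) = -11.
|n| = √(36 + 49 + 36) = 11, so the distance is |-11|/11 = 1.

1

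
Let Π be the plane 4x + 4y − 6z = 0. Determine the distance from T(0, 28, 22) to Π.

Normal vector n = (4, 4, −6), and n·(0, 28, 22) − 0 = −20.
|n| = √(16 + 16 + 36) = 2√17, so the distance is |-20|/(2√17) = 10√17/17.

10√17/17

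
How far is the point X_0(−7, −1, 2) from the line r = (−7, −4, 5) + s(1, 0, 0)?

Direction vector d = (1, 0, 0).
AP = (0, 3, −3), and AP × d = (0, −3, −3).
|AP × d|² = 18 and |d|² = 1, so the distance is √18 = 3√2.

3√2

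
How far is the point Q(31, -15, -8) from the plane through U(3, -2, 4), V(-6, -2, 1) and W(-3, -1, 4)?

UV = (-9, 0, -3) and UW = (-6, 1, 0), so a normal is n = UV × UW = (3, 18, -9).
n = (3, 18, -9); n·P − (-63) = -42; |n| = 3√46; distance = 42/(3√46) = 7√46/23.

7√46/23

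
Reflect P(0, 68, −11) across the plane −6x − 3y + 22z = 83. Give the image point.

n = (−6, −3, 22), |n|² = 529, n·P − 83 = -529, so t = -529/529 = -1.
Foot F = P − (-1)·n = (−6, 65, 11); the reflection is 2F − P = (−12, 62, 33).

(-12, 62, 33)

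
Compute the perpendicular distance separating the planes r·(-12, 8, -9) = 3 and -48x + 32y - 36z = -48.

Divide the second equation by 4 to match normals: -12x + 8y - 9z = -12.
With common normal n = (-12, 8, -9) (|n| = 17), the distance is |3 − (-12)|/|n| = 15/17.

15/17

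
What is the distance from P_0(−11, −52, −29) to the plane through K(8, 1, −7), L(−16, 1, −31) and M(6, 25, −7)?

1

KL = (−24, 0, −24) and KM = (−2, 24, 0), so a normal is n = KL × KM = (576, 48, −576).
Then n·(−11, −52, −29) − 8688 = −816.
|n| = √(331776 + 2304 + 331776) = 816, so the distance is |-816|/816 = 1.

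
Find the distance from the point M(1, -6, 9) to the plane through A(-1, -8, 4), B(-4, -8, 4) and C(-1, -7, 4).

5

AB = (-3, 0, 0) and AC = (0, 1, 0), so a normal is n = AB × AC = (0, 0, -3).
Then n·(1, -6, 9) - (-12) = -15.
|n| = √(0 + 0 + 9) = 3, so the distance is |-15|/3 = 5.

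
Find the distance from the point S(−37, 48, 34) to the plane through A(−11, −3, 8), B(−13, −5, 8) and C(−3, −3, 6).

9/√2

AB = (−2, −2, 0) and AC = (8, 0, −2), so a normal is n = AB × AC = (4, −4, 16).
d = |4·(-37) + (-4)·48 + 16·34 − 96| / √(16 + 16 + 256) = |108| / (12√2) = 9√2/2.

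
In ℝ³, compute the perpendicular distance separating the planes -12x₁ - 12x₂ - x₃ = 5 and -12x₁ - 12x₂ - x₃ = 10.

With common normal n = (-12, -12, -1) (|n| = 17), the distance is |5 − 10|/|n| = 5/17.

5/17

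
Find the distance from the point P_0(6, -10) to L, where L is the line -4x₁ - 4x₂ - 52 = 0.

d = |(-4)·6 + (-4)·(-10) − 52| / √(16 + 16) = |-36|/(4√2) = 9/√2.

9√2/2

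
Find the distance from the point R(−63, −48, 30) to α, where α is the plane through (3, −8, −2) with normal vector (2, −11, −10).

4/5

The plane has equation n·(r − (3, −8, −2)) = 0, i.e. n·r = 114.
Then n·(−63, −48, 30) − 114 = −12.
|n| = √(4 + 121 + 100) = 15, so the distance is |-12|/15 = 4/5.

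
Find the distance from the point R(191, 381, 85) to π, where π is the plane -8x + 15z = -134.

7

d = |(-8)·191 + 15·85 − (-134)| / √(64 + 0 + 225) = |-119| / 17 = 7.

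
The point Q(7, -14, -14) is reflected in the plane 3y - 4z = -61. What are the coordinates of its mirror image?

(7, -32, 10)

With n = (0, 3, -4), the signed offset is (n·Q − (-61))/|n|² = 75/25 = 3.
Q' = Q − 2t·n = (7, -14, -14) − 6·(0, 3, -4) = (7, -32, 10).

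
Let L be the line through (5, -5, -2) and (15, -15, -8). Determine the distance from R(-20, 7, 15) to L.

A direction vector is d = (10, -10, -6).
AP = (-25, 12, 17); AP·d = -472, |AP|² = 1058, |d|² = 236.
distance² = |AP|² − (AP·d)²/|d|² = 1058 − 222784/236 = 114, so the distance is √114.

√114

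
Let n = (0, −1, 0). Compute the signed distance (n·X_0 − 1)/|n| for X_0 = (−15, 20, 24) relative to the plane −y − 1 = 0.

n·X_0 − 1 = -21.
|n| = 1, so the signed distance is -21/1 = -21.

-21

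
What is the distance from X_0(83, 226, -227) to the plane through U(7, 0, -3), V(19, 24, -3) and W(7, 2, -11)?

UV = (12, 24, 0) and UW = (0, 2, -8), so a normal is n = UV × UW = (-192, 96, 24).
Then n·(83, 226, -227) - (-1416) = 1728.
|n| = √(36864 + 9216 + 576) = 216, so the distance is |1728|/216 = 8.

8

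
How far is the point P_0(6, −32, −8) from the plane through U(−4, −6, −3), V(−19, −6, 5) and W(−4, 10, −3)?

5/17

UV = (−15, 0, 8) and UW = (0, 16, 0), so a normal is n = UV × UW = (−128, 0, −240).
d = |(-128)·6 + (-240)·(-8) − 1232| / √(16384 + 0 + 57600) = |-80| / 272 = 5/17.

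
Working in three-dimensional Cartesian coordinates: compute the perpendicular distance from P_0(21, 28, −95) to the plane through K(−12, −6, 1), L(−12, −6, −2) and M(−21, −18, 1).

6

KL = (0, 0, −3) and KM = (−9, −12, 0), so a normal is n = KL × KM = (−36, 27, 0).
Then n·(21, 28, −95) − 270 = −270.
|n| = √(1296 + 729 + 0) = 45, so the distance is |-270|/45 = 6.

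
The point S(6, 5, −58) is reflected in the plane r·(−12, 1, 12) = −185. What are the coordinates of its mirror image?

With n = (−12, 1, 12), the signed offset is (n·S − (-185))/|n|² = -578/289 = -2.
S' = S − 2t·n = (6, 5, −58) − (-4)·(−12, 1, 12) = (−42, 9, −10).

(-42, 9, -10)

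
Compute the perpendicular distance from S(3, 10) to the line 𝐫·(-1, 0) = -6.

3

d = |(-1)·3 + 0·10 − (-6)| / √(1 + 0) = |3|/1 = 3.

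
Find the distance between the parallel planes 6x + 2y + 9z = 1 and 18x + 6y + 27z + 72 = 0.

Divide the second equation by 3 to match normals: 6x + 2y + 9z = -24.
Both planes have normal n = (6, 2, 9), |n| = 11. Any point on the first plane is at distance |(-24) − 1|/|n| = 25/11 from the second.

25/11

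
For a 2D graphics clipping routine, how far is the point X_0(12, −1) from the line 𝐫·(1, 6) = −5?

11√37/37

The normal to the line is n = (1, 6) with |n| = √37.
|n·X_0 − (-5)| = |6 − (-5)| = 11, so the distance is 11/√37.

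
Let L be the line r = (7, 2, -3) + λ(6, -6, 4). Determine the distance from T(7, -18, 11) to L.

2√61

Direction vector d = (6, -6, 4).
AP = (0, -20, 14), and AP × d = (4, 84, 120).
|AP × d|² = 21472 and |d|² = 88, so the distance is √(21472/88) = √244 = 2√61.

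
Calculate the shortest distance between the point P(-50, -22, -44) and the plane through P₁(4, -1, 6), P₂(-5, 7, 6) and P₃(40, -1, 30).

21/17

P₁P₂ = (-9, 8, 0) and P₁P₃ = (36, 0, 24), so a normal is n = P₁P₂ × P₁P₃ = (192, 216, -288).
n = (192, 216, -288); n·P − (-1176) = -504; |n| = 408; distance = 504/408 = 21/17.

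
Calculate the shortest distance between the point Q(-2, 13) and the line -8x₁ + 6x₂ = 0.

d = |(-8)·(-2) + 6·13 − 0| / √(64 + 36) = |94|/10 = 47/5.

47/5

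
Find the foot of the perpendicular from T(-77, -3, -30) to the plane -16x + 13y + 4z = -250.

(-29, -42, -42)

The perpendicular from T has direction n = (-16, 13, 4): r = (-77, -3, -30) + μ(-16, 13, 4).
Substitute into the plane: n·(T + μn) = -250 gives 1073 + 441μ = -250, so μ = -3.
Foot = (-77, -3, -30) + (-3)·(-16, 13, 4) = (-29, -42, -42).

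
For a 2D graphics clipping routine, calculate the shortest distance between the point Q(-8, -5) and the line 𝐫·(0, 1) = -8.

3

d = |0·(-8) + 1·(-5) − (-8)| / √(0 + 1) = |3|/1 = 3.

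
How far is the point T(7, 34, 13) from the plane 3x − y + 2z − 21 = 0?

8/√14

d = |3·7 + (-1)·34 + 2·13 − 21| / √(9 + 1 + 4) = |-8| / √14 = 8/√14.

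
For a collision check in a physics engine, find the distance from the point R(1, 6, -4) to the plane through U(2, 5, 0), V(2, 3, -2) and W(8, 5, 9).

UV = (0, -2, -2) and UW = (6, 0, 9), so a normal is n = UV × UW = (-18, -12, 12).
n = (-18, -12, 12); n·P − (-96) = -42; |n| = 6√17; distance = 42/(6√17) = 7/√17.

7/√17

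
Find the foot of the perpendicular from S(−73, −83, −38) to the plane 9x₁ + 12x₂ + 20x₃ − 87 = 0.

(-37, -35, 42)

The perpendicular from S has direction n = (9, 12, 20): r = (−73, −83, −38) + λ(9, 12, 20).
Substitute into the plane: n·(S + λn) = 87 gives -2413 + 625λ = 87, so λ = 4.
Foot = (−73, −83, −38) + 4·(9, 12, 20) = (−37, −35, 42).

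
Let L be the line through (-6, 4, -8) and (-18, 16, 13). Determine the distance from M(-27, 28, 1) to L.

A direction vector is d = (-12, 12, 21).
AP = (-21, 24, 9), and AP × d = (396, 333, 36).
|AP × d|² = 269001 and |d|² = 729, so the distance is √(269001/729) = √369 = 3√41.

3√41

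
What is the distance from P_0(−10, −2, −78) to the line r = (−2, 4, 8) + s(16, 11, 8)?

2√1433

Direction vector d = (16, 11, 8).
AP = (−8, −6, −86); AP·d = -882, |AP|² = 7496, |d|² = 441.
distance² = |AP|² − (AP·d)²/|d|² = 7496 − 777924/441 = 5732, so the distance is 2√1433.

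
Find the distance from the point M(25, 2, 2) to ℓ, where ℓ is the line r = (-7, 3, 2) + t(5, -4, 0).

3√41

Direction vector d = (5, -4, 0).
AP = (32, -1, 0), and AP × d = (0, 0, -123).
|AP × d|² = 15129 and |d|² = 41, so the distance is √(15129/41) = √369 = 3√41.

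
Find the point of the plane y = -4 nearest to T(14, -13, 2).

(14, -4, 2)

The perpendicular from T has direction n = (0, 1, 0): r = (14, -13, 2) + μ(0, 1, 0).
Substitute into the plane: n·(T + μn) = -4 gives -13 + 1μ = -4, so μ = 9.
Foot = (14, -13, 2) + 9·(0, 1, 0) = (14, -4, 2).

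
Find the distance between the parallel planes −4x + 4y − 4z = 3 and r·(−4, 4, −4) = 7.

√3/3

Both planes have normal n = (−4, 4, −4), |n| = 4√3. Any point on the first plane is at distance |7 − 3|/|n| = 4/(4√3) = √3/3 from the second.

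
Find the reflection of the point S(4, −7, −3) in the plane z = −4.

With n = (0, 0, 1), the signed offset is (n·S − (-4))/|n|² = 1/1 = 1.
S' = S − 2t·n = (4, −7, −3) − 2·(0, 0, 1) = (4, −7, −5).

(4, -7, -5)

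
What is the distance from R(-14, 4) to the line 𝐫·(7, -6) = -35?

The normal to the line is n = (7, -6) with |n| = √85.
|n·R − (-35)| = |-122 − (-35)| = 87, so the distance is 87/√85.

87/√85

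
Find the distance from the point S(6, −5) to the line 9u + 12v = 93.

d = |9·6 + 12·(-5) − 93| / √(81 + 144) = |-99|/15 = 33/5.

33/5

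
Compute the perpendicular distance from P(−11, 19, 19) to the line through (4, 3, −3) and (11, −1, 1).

2√221

A direction vector is d = (7, −4, 4).
AP = (−15, 16, 22), and AP × d = (152, 214, −52).
|AP × d|² = 71604 and |d|² = 81, so the distance is √(71604/81) = √884 = 2√221.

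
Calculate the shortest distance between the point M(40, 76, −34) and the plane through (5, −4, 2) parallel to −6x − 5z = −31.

Parallel planes share the normal n = (−6, 0, −5); since (5, −4, 2) lies on the plane, its equation is −6x − 5z = -40.
Then n·(40, 76, −34) − (−40) = −30.
|n| = √(36 + 0 + 25) = √61, so the distance is |-30|/√61 = 30√61/61.

30√61/61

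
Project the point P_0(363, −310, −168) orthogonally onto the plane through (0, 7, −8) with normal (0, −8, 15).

(363, -5206/17, -2976/17)

n = (0, −8, 15), |n|² = 289, and n·P_0 − (-176) = 136.
t = 136/289 = 8/17, so the foot is P_0 − t·n = (363, −310, −168) − (8/17)·(0, −8, 15) = (363, −5206/17, −2976/17).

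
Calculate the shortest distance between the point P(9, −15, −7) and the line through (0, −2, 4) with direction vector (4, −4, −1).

Direction vector d = (4, −4, −1).
AP = (9, −13, −11), and AP × d = (−31, −35, 16).
|AP × d|² = 2442 and |d|² = 33, so the distance is √(2442/33) = √74.

√74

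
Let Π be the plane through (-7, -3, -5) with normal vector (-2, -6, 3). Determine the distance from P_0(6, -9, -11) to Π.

The plane has equation n·(r − (-7, -3, -5)) = 0, i.e. n·r = 17.
Then n·(6, -9, -11) - 17 = -8.
|n| = √(4 + 36 + 9) = 7, so the distance is |-8|/7 = 8/7.

8/7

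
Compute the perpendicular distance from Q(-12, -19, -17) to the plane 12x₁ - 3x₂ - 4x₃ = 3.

Normal vector n = (12, -3, -4), and n·(-12, -19, -17) - 3 = -22.
|n| = √(144 + 9 + 16) = 13, so the distance is |-22|/13 = 22/13.

22/13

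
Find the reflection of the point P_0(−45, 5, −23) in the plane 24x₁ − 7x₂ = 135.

(51, -23, -23)

n = (24, −7, 0), |n|² = 625, n·P_0 − 135 = -1250, so t = -1250/625 = -2.
Foot F = P_0 − (-2)·n = (3, −9, −23); the reflection is 2F − P_0 = (51, −23, −23).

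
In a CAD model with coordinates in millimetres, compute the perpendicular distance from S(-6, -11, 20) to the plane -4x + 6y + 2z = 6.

n = (-4, 6, 2); n·P − 6 = -8; |n| = 2√14; distance = 8/(2√14) = 4/√14.

2√14/7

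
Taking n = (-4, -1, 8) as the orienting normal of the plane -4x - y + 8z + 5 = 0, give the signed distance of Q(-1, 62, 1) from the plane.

-5

n·Q − (-5) = -45.
|n| = 9, so the signed distance is -45/9 = -5.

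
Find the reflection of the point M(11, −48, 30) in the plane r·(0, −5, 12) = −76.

With n = (0, −5, 12), the signed offset is (n·M − (-76))/|n|² = 676/169 = 4.
M' = M − 2t·n = (11, −48, 30) − 8·(0, −5, 12) = (11, −8, −66).

(11, -8, -66)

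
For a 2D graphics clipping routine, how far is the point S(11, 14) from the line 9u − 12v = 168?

d = |9·11 + (-12)·14 − 168| / √(81 + 144) = |-237|/15 = 79/5.

79/5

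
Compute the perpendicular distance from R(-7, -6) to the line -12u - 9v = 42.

d = |(-12)·(-7) + (-9)·(-6) − 42| / √(144 + 81) = |96|/15 = 32/5.

32/5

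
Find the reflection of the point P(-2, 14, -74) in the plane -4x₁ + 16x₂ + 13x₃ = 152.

n = (-4, 16, 13), |n|² = 441, n·P − 152 = -882, so t = -882/441 = -2.
Foot F = P − (-2)·n = (-10, 46, -48); the reflection is 2F − P = (-18, 78, -22).

(-18, 78, -22)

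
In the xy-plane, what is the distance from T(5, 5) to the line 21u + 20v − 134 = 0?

d = |21·5 + 20·5 − 134| / √(441 + 400) = |71|/29 = 71/29.

71/29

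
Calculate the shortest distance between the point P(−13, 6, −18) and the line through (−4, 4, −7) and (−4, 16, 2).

√181

A direction vector is d = (0, 12, 9).
AP = (−9, 2, −11); AP·d = -75, |AP|² = 206, |d|² = 225.
distance² = |AP|² − (AP·d)²/|d|² = 206 − 5625/225 = 181, so the distance is √181.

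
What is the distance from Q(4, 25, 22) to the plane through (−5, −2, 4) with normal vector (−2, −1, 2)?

3

The plane has equation n·(r − (−5, −2, 4)) = 0, i.e. n·r = 20.
Then n·(4, 25, 22) − 20 = −9.
|n| = √(4 + 1 + 4) = 3, so the distance is |-9|/3 = 3.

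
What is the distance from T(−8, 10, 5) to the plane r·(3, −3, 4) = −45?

11√34/34

n = (3, −3, 4); n·P − (-45) = 11; |n| = √34; distance = 11/√34 = 11√34/34.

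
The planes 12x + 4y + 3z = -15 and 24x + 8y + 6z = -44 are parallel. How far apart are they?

Divide the second equation by 2 to match normals: 12x + 4y + 3z = -22.
Both planes have normal n = (12, 4, 3), |n| = 13. Any point on the first plane is at distance |(-22) − (-15)|/|n| = 7/13 from the second.

7/13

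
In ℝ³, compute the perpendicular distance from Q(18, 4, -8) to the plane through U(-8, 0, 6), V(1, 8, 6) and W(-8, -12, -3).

UV = (9, 8, 0) and UW = (0, -12, -9), so a normal is n = UV × UW = (-72, 81, -108).
Then n·(18, 4, -8) - (-72) = -36.
|n| = √(5184 + 6561 + 11664) = 153, so the distance is |-36|/153 = 4/17.

4/17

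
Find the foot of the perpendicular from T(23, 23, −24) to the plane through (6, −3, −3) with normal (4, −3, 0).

(123/5, 109/5, -24)

n = (4, −3, 0), |n|² = 25, and n·T − 33 = -10.
t = -10/25 = -2/5, so the foot is T − t·n = (23, 23, −24) − (-2/5)·(4, −3, 0) = (123/5, 109/5, −24).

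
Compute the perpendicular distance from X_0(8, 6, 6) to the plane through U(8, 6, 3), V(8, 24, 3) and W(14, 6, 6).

UV = (0, 18, 0) and UW = (6, 0, 3), so a normal is n = UV × UW = (54, 0, −108).
d = |54·8 + (-108)·6 − 108| / √(2916 + 0 + 11664) = |-324| / (54√5) = 6/√5.

6√5/5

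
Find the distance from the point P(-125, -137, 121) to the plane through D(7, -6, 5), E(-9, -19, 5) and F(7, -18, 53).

4

DE = (-16, -13, 0) and DF = (0, -12, 48), so a normal is n = DE × DF = (-624, 768, 192).
d = |(-624)·(-125) + 768·(-137) + 192·121 − (-8016)| / √(389376 + 589824 + 36864) = |4032| / 1008 = 4.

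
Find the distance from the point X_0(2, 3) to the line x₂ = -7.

The normal to the line is n = (0, 1) with |n| = 1.
|n·X_0 − (-7)| = |3 − (-7)| = 10, so the distance is 10/1 = 10.

10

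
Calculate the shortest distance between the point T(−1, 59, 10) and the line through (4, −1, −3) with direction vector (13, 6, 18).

Direction vector d = (13, 6, 18).
AP = (−5, 60, 13), and AP × d = (1002, 259, −810).
|AP × d|² = 1727185 and |d|² = 529, so the distance is √(1727185/529) = √3265.

√3265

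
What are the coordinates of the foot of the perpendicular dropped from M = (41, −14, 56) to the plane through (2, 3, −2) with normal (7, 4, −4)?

(130/3, -38/3, 164/3)

The perpendicular from M has direction n = (7, 4, −4): r = (41, −14, 56) + t(7, 4, −4).
Substitute into the plane: n·(M + tn) = 34 gives 7 + 81t = 34, so t = 1/3.
Foot = (41, −14, 56) + (1/3)·(7, 4, −4) = (130/3, −38/3, 164/3).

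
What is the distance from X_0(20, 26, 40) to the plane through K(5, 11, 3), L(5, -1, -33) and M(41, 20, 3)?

1

KL = (0, -12, -36) and KM = (36, 9, 0), so a normal is n = KL × KM = (324, -1296, 432).
n = (324, -1296, 432); n·P − (-11340) = 1404; |n| = 1404; distance = 1404/1404 = 1.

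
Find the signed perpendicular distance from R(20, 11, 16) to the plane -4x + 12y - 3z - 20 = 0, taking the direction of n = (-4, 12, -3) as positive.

-16/13

n·R − 20 = -16.
|n| = 13, so the signed distance is -16/13.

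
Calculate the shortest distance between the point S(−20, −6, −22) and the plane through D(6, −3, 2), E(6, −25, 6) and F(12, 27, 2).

DE = (0, −22, 4) and DF = (6, 30, 0), so a normal is n = DE × DF = (−120, 24, 132).
Then n·(−20, −6, −22) − (−528) = −120.
|n| = √(14400 + 576 + 17424) = 180, so the distance is |-120|/180 = 2/3.

2/3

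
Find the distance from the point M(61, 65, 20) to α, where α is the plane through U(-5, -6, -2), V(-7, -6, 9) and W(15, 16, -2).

4

UV = (-2, 0, 11) and UW = (20, 22, 0), so a normal is n = UV × UW = (-242, 220, -44).
Then n·(61, 65, 20) - (-22) = -1320.
|n| = √(58564 + 48400 + 1936) = 330, so the distance is |-1320|/330 = 4.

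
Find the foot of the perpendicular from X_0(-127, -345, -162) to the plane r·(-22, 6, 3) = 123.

(-2811/23, -7965/23, -3741/23)

n = (-22, 6, 3), |n|² = 529, and n·X_0 − 123 = 115.
t = 115/529 = 5/23, so the foot is X_0 − t·n = (-127, -345, -162) − (5/23)·(-22, 6, 3) = (-2811/23, -7965/23, -3741/23).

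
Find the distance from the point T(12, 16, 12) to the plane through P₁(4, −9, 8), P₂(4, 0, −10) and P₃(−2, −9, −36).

14/23

P₁P₂ = (0, 9, −18) and P₁P₃ = (−6, 0, −44), so a normal is n = P₁P₂ × P₁P₃ = (−396, 108, 54).
Then n·(12, 16, 12) − (−2124) = −252.
|n| = √(156816 + 11664 + 2916) = 414, so the distance is |-252|/414 = 14/23.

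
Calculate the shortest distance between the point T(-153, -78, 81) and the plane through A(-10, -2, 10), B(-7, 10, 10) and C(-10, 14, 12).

8

AB = (3, 12, 0) and AC = (0, 16, 2), so a normal is n = AB × AC = (24, -6, 48).
Then n·(-153, -78, 81) - 252 = 432.
|n| = √(576 + 36 + 2304) = 54, so the distance is |432|/54 = 8.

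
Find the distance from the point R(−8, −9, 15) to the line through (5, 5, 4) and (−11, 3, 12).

A direction vector is d = (−16, −2, 8).
AP = (−13, −14, 11); AP·d = 324, |AP|² = 486, |d|² = 324.
distance² = |AP|² − (AP·d)²/|d|² = 486 − 104976/324 = 162, so the distance is 9√2.

9√2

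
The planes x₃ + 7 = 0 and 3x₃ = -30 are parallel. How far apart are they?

3

Divide the second equation by 3 to match normals: x₃ = -10.
With common normal n = (0, 0, 1) (|n| = 1), the distance is |(-7) − (-10)|/|n| = 3/1 = 3.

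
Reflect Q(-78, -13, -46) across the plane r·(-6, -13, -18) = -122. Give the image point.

(-42, 65, 62)

n = (-6, -13, -18), |n|² = 529, n·Q − (-122) = 1587, so t = 1587/529 = 3.
Foot F = Q − 3·n = (-60, 26, 8); the reflection is 2F − Q = (-42, 65, 62).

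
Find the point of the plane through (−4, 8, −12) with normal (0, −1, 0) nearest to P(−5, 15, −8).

(-5, 8, -8)

n = (0, −1, 0), |n|² = 1, and n·P − (-8) = -7.
t = -7/1 = -7, so the foot is P − t·n = (−5, 15, −8) − (-7)·(0, −1, 0) = (−5, 8, −8).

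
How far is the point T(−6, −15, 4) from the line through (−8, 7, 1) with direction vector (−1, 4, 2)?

√161

Direction vector d = (−1, 4, 2).
AP = (2, −22, 3), and AP × d = (−56, −7, −14).
|AP × d|² = 3381 and |d|² = 21, so the distance is √(3381/21) = √161.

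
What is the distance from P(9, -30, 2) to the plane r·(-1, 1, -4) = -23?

Normal vector n = (-1, 1, -4), and n·(9, -30, 2) - (-23) = -24.
|n| = √(1 + 1 + 16) = 3√2, so the distance is |-24|/(3√2) = 4√2.

4√2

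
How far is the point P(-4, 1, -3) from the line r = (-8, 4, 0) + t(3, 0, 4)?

Direction vector d = (3, 0, 4).
AP = (4, -3, -3), and AP × d = (-12, -25, 9).
|AP × d|² = 850 and |d|² = 25, so the distance is √(850/25) = √34.

√34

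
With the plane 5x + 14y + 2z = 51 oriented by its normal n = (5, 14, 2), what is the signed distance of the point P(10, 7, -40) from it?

17/15

n·P − 51 = 17.
|n| = 15, so the signed distance is 17/15.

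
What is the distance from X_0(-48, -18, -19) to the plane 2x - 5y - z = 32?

19√30/30

n = (2, -5, -1); n·P − 32 = -19; |n| = √30; distance = 19/√30 = 19√30/30.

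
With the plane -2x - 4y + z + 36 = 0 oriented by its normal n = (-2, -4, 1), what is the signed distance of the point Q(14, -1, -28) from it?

n·Q − (-36) = -16.
|n| = √21, so the signed distance is -16/√21.

-16/√21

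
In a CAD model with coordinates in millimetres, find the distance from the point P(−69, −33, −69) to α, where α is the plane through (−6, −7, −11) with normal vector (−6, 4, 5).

16√77/77

The plane has equation n·(r − (−6, −7, −11)) = 0, i.e. n·r = -47.
Then n·(−69, −33, −69) − (−47) = −16.
|n| = √(36 + 16 + 25) = √77, so the distance is |-16|/√77 = 16/√77.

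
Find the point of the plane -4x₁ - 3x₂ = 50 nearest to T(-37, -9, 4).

(-17, 6, 4)

n = (-4, -3, 0), |n|² = 25, and n·T − 50 = 125.
t = 125/25 = 5, so the foot is T − t·n = (-37, -9, 4) − 5·(-4, -3, 0) = (-17, 6, 4).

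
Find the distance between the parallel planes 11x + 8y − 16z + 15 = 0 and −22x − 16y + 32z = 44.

Divide the second equation by -2 to match normals: 11x + 8y − 16z = -22.
With common normal n = (11, 8, −16) (|n| = 21), the distance is |(-15) − (-22)|/|n| = 7/21 = 1/3.

1/3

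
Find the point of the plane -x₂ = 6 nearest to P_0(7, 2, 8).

n = (0, -1, 0), |n|² = 1, and n·P_0 − 6 = -8.
t = -8/1 = -8, so the foot is P_0 − t·n = (7, 2, 8) − (-8)·(0, -1, 0) = (7, -6, 8).

(7, -6, 8)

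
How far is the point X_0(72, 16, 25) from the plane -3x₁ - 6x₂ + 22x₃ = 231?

7/23

d = |(-3)·72 + (-6)·16 + 22·25 − 231| / √(9 + 36 + 484) = |7| / 23 = 7/23.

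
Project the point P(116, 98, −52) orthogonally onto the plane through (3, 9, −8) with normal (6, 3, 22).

The perpendicular from P has direction n = (6, 3, 22): r = (116, 98, −52) + μ(6, 3, 22).
Substitute into the plane: n·(P + μn) = -131 gives -154 + 529μ = -131, so μ = 1/23.
Foot = (116, 98, −52) + (1/23)·(6, 3, 22) = (2674/23, 2257/23, −1174/23).

(2674/23, 2257/23, -1174/23)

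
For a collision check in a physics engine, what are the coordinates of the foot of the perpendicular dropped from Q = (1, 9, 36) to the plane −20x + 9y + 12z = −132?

The perpendicular from Q has direction n = (−20, 9, 12): r = (1, 9, 36) + μ(−20, 9, 12).
Substitute into the plane: n·(Q + μn) = -132 gives 493 + 625μ = -132, so μ = -1.
Foot = (1, 9, 36) + (-1)·(−20, 9, 12) = (21, 0, 24).

(21, 0, 24)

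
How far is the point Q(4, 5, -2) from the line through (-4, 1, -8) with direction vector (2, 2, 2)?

Direction vector d = (2, 2, 2).
AP = (8, 4, 6), and AP × d = (-4, -4, 8).
|AP × d|² = 96 and |d|² = 12, so the distance is √(96/12) = √8 = 2√2.

2√2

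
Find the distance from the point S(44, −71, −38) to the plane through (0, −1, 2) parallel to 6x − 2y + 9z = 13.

4

Parallel planes share the normal n = (6, −2, 9); since (0, −1, 2) lies on the plane, its equation is 6x − 2y + 9z = 20.
d = |6·44 + (-2)·(-71) + 9·(-38) − 20| / √(36 + 4 + 81) = |44| / 11 = 4.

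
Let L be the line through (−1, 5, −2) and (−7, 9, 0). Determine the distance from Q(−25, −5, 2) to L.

6√13

A direction vector is d = (−6, 4, 2).
AP = (−24, −10, 4); AP·d = 112, |AP|² = 692, |d|² = 56.
distance² = |AP|² − (AP·d)²/|d|² = 692 − 12544/56 = 468, so the distance is 6√13.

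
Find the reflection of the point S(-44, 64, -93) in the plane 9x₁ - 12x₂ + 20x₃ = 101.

(46, -56, 107)

With n = (9, -12, 20), the signed offset is (n·S − 101)/|n|² = -3125/625 = -5.
S' = S − 2t·n = (-44, 64, -93) − (-10)·(9, -12, 20) = (46, -56, 107).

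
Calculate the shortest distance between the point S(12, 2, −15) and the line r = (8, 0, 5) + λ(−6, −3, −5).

Direction vector d = (−6, −3, −5).
AP = (4, 2, −20), and AP × d = (−70, 140, 0).
|AP × d|² = 24500 and |d|² = 70, so the distance is √(24500/70) = √350 = 5√14.

5√14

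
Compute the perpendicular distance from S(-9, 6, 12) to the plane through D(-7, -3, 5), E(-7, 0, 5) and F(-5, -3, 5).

7

DE = (0, 3, 0) and DF = (2, 0, 0), so a normal is n = DE × DF = (0, 0, -6).
Then n·(-9, 6, 12) - (-30) = -42.
|n| = √(0 + 0 + 36) = 6, so the distance is |-42|/6 = 7.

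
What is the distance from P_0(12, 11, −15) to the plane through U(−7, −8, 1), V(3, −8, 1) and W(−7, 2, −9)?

3√2/2

UV = (10, 0, 0) and UW = (0, 10, −10), so a normal is n = UV × UW = (0, 100, 100).
Then n·(12, 11, −15) − (−700) = 300.
|n| = √(0 + 10000 + 10000) = 100√2, so the distance is |300|/(100√2) = 3/√2.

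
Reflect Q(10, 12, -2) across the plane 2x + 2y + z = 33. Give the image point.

(6, 8, -4)

With n = (2, 2, 1), the signed offset is (n·Q − 33)/|n|² = 9/9 = 1.
Q' = Q − 2t·n = (10, 12, -2) − 2·(2, 2, 1) = (6, 8, -4).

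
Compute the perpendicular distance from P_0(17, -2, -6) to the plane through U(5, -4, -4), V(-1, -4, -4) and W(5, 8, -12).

2/√13

UV = (-6, 0, 0) and UW = (0, 12, -8), so a normal is n = UV × UW = (0, -48, -72).
Then n·(17, -2, -6) - 480 = 48.
|n| = √(0 + 2304 + 5184) = 24√13, so the distance is |48|/(24√13) = 2/√13.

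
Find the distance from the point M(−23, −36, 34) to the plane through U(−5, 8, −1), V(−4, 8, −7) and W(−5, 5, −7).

15√41/41

UV = (1, 0, −6) and UW = (0, −3, −6), so a normal is n = UV × UW = (−18, 6, −3).
n = (−18, 6, −3); n·P − 141 = -45; |n| = 3√41; distance = 45/(3√41) = 15/√41.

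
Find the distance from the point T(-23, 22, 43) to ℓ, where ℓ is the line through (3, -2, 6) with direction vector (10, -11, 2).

Direction vector d = (10, -11, 2).
AP = (-26, 24, 37), and AP × d = (455, 422, 46).
|AP × d|² = 387225 and |d|² = 225, so the distance is √(387225/225) = √1721.

√1721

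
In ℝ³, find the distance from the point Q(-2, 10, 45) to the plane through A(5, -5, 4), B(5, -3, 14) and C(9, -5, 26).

3/5

AB = (0, 2, 10) and AC = (4, 0, 22), so a normal is n = AB × AC = (44, 40, -8).
Then n·(-2, 10, 45) - (-12) = -36.
|n| = √(1936 + 1600 + 64) = 60, so the distance is |-36|/60 = 3/5.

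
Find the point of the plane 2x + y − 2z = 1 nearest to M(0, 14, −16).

The perpendicular from M has direction n = (2, 1, −2): r = (0, 14, −16) + μ(2, 1, −2).
Substitute into the plane: n·(M + μn) = 1 gives 46 + 9μ = 1, so μ = -5.
Foot = (0, 14, −16) + (-5)·(2, 1, −2) = (−10, 9, −6).

(-10, 9, -6)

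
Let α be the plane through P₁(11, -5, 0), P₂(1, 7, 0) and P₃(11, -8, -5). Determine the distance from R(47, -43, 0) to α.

P₁P₂ = (-10, 12, 0) and P₁P₃ = (0, -3, -5), so a normal is n = P₁P₂ × P₁P₃ = (-60, -50, 30).
n = (-60, -50, 30); n·P − (-410) = -260; |n| = 10√70; distance = 260/(10√70) = 26/√70.

26/√70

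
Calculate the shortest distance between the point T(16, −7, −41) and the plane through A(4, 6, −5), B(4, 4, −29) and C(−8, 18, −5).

24/17

AB = (0, −2, −24) and AC = (−12, 12, 0), so a normal is n = AB × AC = (288, 288, −24).
d = |288·16 + 288·(-7) + (-24)·(-41) − 3000| / √(82944 + 82944 + 576) = |576| / 408 = 24/17.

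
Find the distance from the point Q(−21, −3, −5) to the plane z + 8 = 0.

3

n = (0, 0, 1); n·P − (-8) = 3; |n| = 1; distance = 3/1 = 3.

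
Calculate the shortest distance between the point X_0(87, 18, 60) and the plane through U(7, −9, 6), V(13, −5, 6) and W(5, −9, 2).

UV = (6, 4, 0) and UW = (−2, 0, −4), so a normal is n = UV × UW = (−16, 24, 8).
Then n·(87, 18, 60) − (−280) = −200.
|n| = √(256 + 576 + 64) = 8√14, so the distance is |-200|/(8√14) = 25√14/14.

25/√14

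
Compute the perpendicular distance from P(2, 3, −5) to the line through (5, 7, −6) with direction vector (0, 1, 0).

√10

Direction vector d = (0, 1, 0).
AP = (−3, −4, 1), and AP × d = (−1, 0, −3).
|AP × d|² = 10 and |d|² = 1, so the distance is √10.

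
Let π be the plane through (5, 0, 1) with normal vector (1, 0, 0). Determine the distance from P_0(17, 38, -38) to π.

The plane has equation n·(r − (5, 0, 1)) = 0, i.e. n·r = 5.
Then n·(17, 38, -38) - 5 = 12.
|n| = √(1 + 0 + 0) = 1, so the distance is |12|/1 = 12.

12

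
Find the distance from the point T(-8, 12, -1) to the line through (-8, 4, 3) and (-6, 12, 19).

A direction vector is d = (2, 8, 16).
AP = (0, 8, -4); AP·d = 0, |AP|² = 80, |d|² = 324.
distance² = |AP|² − (AP·d)²/|d|² = 80 − 0/324 = 80, so the distance is 4√5.

4√5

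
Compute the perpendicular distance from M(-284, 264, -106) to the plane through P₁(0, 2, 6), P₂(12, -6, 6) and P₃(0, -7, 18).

8

P₁P₂ = (12, -8, 0) and P₁P₃ = (0, -9, 12), so a normal is n = P₁P₂ × P₁P₃ = (-96, -144, -108).
Then n·(-284, 264, -106) - (-936) = 1632.
|n| = √(9216 + 20736 + 11664) = 204, so the distance is |1632|/204 = 8.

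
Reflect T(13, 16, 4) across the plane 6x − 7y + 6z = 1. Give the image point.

With n = (6, −7, 6), the signed offset is (n·T − 1)/|n|² = -11/121 = -1/11.
T' = T − 2t·n = (13, 16, 4) − (-2/11)·(6, −7, 6) = (155/11, 162/11, 56/11).

(155/11, 162/11, 56/11)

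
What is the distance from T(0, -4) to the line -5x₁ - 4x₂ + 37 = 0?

The normal to the line is n = (-5, -4) with |n| = √41.
|n·T − (-37)| = |16 − (-37)| = 53, so the distance is 53/√41 = 53√41/41.

53√41/41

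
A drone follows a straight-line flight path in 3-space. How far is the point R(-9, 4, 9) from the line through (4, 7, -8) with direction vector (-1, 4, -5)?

√299

Direction vector d = (-1, 4, -5).
AP = (-13, -3, 17); AP·d = -84, |AP|² = 467, |d|² = 42.
distance² = |AP|² − (AP·d)²/|d|² = 467 − 7056/42 = 299, so the distance is √299.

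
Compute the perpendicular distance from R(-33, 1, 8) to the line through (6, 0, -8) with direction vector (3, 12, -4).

Direction vector d = (3, 12, -4).
AP = (-39, 1, 16), and AP × d = (-196, -108, -471).
|AP × d|² = 271921 and |d|² = 169, so the distance is √(271921/169) = √1609.

√1609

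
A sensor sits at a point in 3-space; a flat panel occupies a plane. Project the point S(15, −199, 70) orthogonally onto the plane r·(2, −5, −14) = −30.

n = (2, −5, −14), |n|² = 225, and n·S − (-30) = 75.
t = 75/225 = 1/3, so the foot is S − t·n = (15, −199, 70) − (1/3)·(2, −5, −14) = (43/3, −592/3, 224/3).

(43/3, -592/3, 224/3)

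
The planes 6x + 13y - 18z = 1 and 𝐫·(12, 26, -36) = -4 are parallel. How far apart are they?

3/23

Divide the second equation by 2 to match normals: 6x + 13y - 18z = -2.
Both planes have normal n = (6, 13, -18), |n| = 23. Any point on the first plane is at distance |(-2) − 1|/|n| = 3/23 from the second.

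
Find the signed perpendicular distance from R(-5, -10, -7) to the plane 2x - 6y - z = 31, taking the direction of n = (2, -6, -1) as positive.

n·R − 31 = 26.
|n| = √41, so the signed distance is 26√41/41.

26√41/41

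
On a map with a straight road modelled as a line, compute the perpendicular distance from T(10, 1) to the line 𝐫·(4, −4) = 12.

3√2

The normal to the line is n = (4, −4) with |n| = 4√2.
|n·T − 12| = |36 − 12| = 24, so the distance is 24/(4√2) = 3√2.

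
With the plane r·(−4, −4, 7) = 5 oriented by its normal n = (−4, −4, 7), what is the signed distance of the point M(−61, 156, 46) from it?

n·M − 5 = -63.
|n| = 9, so the signed distance is -63/9 = -7.

-7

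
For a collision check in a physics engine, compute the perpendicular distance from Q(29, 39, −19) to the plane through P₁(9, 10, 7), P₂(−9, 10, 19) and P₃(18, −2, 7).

11√61/61

P₁P₂ = (−18, 0, 12) and P₁P₃ = (9, −12, 0), so a normal is n = P₁P₂ × P₁P₃ = (144, 108, 216).
Then n·(29, 39, −19) − 3888 = 396.
|n| = √(20736 + 11664 + 46656) = 36√61, so the distance is |396|/(36√61) = 11/√61.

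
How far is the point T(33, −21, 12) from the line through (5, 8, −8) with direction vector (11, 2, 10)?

15√5

Direction vector d = (11, 2, 10).
AP = (28, −29, 20), and AP × d = (−330, −60, 375).
|AP × d|² = 253125 and |d|² = 225, so the distance is √(253125/225) = √1125 = 15√5.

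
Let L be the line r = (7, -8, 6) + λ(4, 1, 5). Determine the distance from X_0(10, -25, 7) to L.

√299

Direction vector d = (4, 1, 5).
AP = (3, -17, 1); AP·d = 0, |AP|² = 299, |d|² = 42.
distance² = |AP|² − (AP·d)²/|d|² = 299 − 0/42 = 299, so the distance is √299.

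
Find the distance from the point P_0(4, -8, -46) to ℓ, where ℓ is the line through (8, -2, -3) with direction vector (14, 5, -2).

√1901

Direction vector d = (14, 5, -2).
AP = (-4, -6, -43); AP·d = 0, |AP|² = 1901, |d|² = 225.
distance² = |AP|² − (AP·d)²/|d|² = 1901 − 0/225 = 1901, so the distance is √1901.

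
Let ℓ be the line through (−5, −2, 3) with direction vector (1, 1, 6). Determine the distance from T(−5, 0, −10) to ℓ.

Direction vector d = (1, 1, 6).
AP = (0, 2, −13), and AP × d = (25, −13, −2).
|AP × d|² = 798 and |d|² = 38, so the distance is √(798/38) = √21.

√21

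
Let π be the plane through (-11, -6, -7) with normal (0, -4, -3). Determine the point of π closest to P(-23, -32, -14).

(-23, -12, 1)

The perpendicular from P has direction n = (0, -4, -3): r = (-23, -32, -14) + λ(0, -4, -3).
Substitute into the plane: n·(P + λn) = 45 gives 170 + 25λ = 45, so λ = -5.
Foot = (-23, -32, -14) + (-5)·(0, -4, -3) = (-23, -12, 1).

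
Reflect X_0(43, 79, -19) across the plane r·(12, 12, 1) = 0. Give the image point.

(-77, -41, -29)

n = (12, 12, 1), |n|² = 289, n·X_0 − 0 = 1445, so t = 1445/289 = 5.
Foot F = X_0 − 5·n = (-17, 19, -24); the reflection is 2F − X_0 = (-77, -41, -29).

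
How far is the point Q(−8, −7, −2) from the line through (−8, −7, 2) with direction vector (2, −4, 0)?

Direction vector d = (2, −4, 0).
AP = (0, 0, −4), and AP × d = (−16, −8, 0).
|AP × d|² = 320 and |d|² = 20, so the distance is √(320/20) = √16 = 4.

4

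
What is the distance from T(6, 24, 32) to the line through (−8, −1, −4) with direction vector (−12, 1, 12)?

Direction vector d = (−12, 1, 12).
AP = (14, 25, 36); AP·d = 289, |AP|² = 2117, |d|² = 289.
distance² = |AP|² − (AP·d)²/|d|² = 2117 − 83521/289 = 1828, so the distance is 2√457.

2√457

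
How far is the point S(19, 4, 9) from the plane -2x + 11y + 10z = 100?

Normal vector n = (-2, 11, 10), and n·(19, 4, 9) - 100 = -4.
|n| = √(4 + 121 + 100) = 15, so the distance is |-4|/15 = 4/15.

4/15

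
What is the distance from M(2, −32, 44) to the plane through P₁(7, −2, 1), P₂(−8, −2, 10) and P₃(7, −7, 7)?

P₁P₂ = (−15, 0, 9) and P₁P₃ = (0, −5, 6), so a normal is n = P₁P₂ × P₁P₃ = (45, 90, 75).
n = (45, 90, 75); n·P − 210 = 300; |n| = 15√70; distance = 300/(15√70) = 2√70/7.

20/√70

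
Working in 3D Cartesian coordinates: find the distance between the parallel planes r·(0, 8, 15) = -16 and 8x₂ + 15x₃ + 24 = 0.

8/17

With common normal n = (0, 8, 15) (|n| = 17), the distance is |(-16) − (-24)|/|n| = 8/17.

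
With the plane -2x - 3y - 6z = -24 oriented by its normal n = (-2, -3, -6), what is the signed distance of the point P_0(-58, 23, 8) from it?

23/7

n·P_0 − (-24) = 23.
|n| = 7, so the signed distance is 23/7.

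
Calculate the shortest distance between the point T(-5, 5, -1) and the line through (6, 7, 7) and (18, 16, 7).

√89

A direction vector is d = (12, 9, 0).
AP = (-11, -2, -8); AP·d = -150, |AP|² = 189, |d|² = 225.
distance² = |AP|² − (AP·d)²/|d|² = 189 − 22500/225 = 89, so the distance is √89.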